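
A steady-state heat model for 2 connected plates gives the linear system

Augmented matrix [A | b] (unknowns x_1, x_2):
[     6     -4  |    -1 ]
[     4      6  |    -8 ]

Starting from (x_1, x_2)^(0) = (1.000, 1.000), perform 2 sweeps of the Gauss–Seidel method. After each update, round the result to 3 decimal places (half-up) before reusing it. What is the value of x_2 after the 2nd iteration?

Iteration 1:
  x_1 = (-1 - (-4)·1.000) / (6) = 0.500
  x_2 = (-8 - (4)·0.500) / (6) = -1.667
Iteration 2:
  x_1 = (-1 - (-4)·-1.667) / (6) = -1.278
  x_2 = (-8 - (4)·-1.278) / (6) = -0.481

-0.481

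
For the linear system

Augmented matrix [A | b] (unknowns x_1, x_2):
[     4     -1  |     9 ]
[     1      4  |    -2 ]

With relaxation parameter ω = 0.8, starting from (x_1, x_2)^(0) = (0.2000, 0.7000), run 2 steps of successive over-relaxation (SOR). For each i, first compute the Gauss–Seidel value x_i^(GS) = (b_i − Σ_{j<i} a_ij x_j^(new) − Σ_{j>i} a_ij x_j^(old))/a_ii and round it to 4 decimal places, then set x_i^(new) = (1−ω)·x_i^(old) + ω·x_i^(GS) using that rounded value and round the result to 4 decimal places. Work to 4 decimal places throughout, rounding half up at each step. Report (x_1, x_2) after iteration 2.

(2.0648, -0.9442)

Iteration 1:
  x_1: GS value = (9 - (-1)·0.7000) / (4) = 2.4250;  x_1 ← (1−ω)·0.2000 + ω·2.4250 = 1.9800
  x_2: GS value = (-2 - (1)·1.9800) / (4) = -0.9950;  x_2 ← (1−ω)·0.7000 + ω·-0.9950 = -0.6560
Iteration 2:
  x_1: GS value = (9 - (-1)·-0.6560) / (4) = 2.0860;  x_1 ← (1−ω)·1.9800 + ω·2.0860 = 2.0648
  x_2: GS value = (-2 - (1)·2.0648) / (4) = -1.0162;  x_2 ← (1−ω)·-0.6560 + ω·-1.0162 = -0.9442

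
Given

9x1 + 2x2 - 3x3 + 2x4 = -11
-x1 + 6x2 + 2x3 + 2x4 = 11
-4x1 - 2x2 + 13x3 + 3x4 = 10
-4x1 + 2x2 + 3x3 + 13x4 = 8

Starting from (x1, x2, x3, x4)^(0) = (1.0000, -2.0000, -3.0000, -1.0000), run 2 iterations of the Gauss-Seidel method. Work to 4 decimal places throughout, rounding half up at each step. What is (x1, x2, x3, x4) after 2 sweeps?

(-1.4268, 1.4507, 0.6767, -0.2030)

Iteration 1:
  x1 = (-11 - (2)·-2.0000 - (-3)·-3.0000 - (2)·-1.0000) / (9) = -1.5556
  x2 = (11 - (-1)·-1.5556 - (2)·-3.0000 - (2)·-1.0000) / (6) = 2.9074
  x3 = (10 - (-4)·-1.5556 - (-2)·2.9074 - (3)·-1.0000) / (13) = 0.9686
  x4 = (8 - (-4)·-1.5556 - (2)·2.9074 - (3)·0.9686) / (13) = -0.5341
Iteration 2:
  x1 = (-11 - (2)·2.9074 - (-3)·0.9686 - (2)·-0.5341) / (9) = -1.4268
  x2 = (11 - (-1)·-1.4268 - (2)·0.9686 - (2)·-0.5341) / (6) = 1.4507
  x3 = (10 - (-4)·-1.4268 - (-2)·1.4507 - (3)·-0.5341) / (13) = 0.6767
  x4 = (8 - (-4)·-1.4268 - (2)·1.4507 - (3)·0.6767) / (13) = -0.2030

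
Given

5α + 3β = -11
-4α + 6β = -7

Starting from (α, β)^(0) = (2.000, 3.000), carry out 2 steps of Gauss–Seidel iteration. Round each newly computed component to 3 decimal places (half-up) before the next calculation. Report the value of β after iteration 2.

Iteration 1:
  α = (-11 - (3)·3.000) / (5) = -4.000
  β = (-7 - (-4)·-4.000) / (6) = -3.833
Iteration 2:
  α = (-11 - (3)·-3.833) / (5) = 0.100
  β = (-7 - (-4)·0.100) / (6) = -1.100

-1.100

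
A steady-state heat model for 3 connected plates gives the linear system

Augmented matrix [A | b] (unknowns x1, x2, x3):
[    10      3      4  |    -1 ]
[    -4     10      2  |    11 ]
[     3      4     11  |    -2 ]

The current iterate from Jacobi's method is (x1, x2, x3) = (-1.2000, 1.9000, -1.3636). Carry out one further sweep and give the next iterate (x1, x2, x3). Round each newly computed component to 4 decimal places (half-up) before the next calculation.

One sweep:
  x1 = (-1 - (3)·1.9000 - (4)·-1.3636) / (10) = -0.1246
  x2 = (11 - (-4)·-1.2000 - (2)·-1.3636) / (10) = 0.8927
  x3 = (-2 - (3)·-1.2000 - (4)·1.9000) / (11) = -0.5455

(-0.1246, 0.8927, -0.5455)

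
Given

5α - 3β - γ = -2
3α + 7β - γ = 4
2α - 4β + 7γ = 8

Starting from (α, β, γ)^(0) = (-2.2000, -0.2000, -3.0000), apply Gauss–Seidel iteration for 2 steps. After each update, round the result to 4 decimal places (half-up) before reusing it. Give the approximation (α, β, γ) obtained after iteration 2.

Iteration 1:
  α = (-2 - (-3)·-0.2000 - (-1)·-3.0000) / (5) = -1.1200
  β = (4 - (3)·-1.1200 - (-1)·-3.0000) / (7) = 0.6229
  γ = (8 - (2)·-1.1200 - (-4)·0.6229) / (7) = 1.8188
Iteration 2:
  α = (-2 - (-3)·0.6229 - (-1)·1.8188) / (5) = 0.3375
  β = (4 - (3)·0.3375 - (-1)·1.8188) / (7) = 0.6866
  γ = (8 - (2)·0.3375 - (-4)·0.6866) / (7) = 1.4388

(0.3375, 0.6866, 1.4388)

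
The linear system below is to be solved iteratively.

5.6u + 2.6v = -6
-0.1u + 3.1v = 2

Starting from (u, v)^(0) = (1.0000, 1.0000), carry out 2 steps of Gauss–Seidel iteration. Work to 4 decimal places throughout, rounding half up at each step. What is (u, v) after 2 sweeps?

Iteration 1:
  u = (-6 - (2.6)·1.0000) / (5.6) = -1.5357
  v = (2 - (-0.1)·-1.5357) / (3.1) = 0.5956
Iteration 2:
  u = (-6 - (2.6)·0.5956) / (5.6) = -1.3480
  v = (2 - (-0.1)·-1.3480) / (3.1) = 0.6017

(-1.3480, 0.6017)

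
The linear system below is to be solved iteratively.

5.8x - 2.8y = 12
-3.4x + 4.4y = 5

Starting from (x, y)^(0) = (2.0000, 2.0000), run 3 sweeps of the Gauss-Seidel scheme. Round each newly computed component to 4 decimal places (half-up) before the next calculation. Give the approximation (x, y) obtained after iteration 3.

(4.0163, 4.2399)

Iteration 1:
  x = (12 - (-2.8)·2.0000) / (5.8) = 3.0345
  y = (5 - (-3.4)·3.0345) / (4.4) = 3.4812
Iteration 2:
  x = (12 - (-2.8)·3.4812) / (5.8) = 3.7495
  y = (5 - (-3.4)·3.7495) / (4.4) = 4.0337
Iteration 3:
  x = (12 - (-2.8)·4.0337) / (5.8) = 4.0163
  y = (5 - (-3.4)·4.0163) / (4.4) = 4.2399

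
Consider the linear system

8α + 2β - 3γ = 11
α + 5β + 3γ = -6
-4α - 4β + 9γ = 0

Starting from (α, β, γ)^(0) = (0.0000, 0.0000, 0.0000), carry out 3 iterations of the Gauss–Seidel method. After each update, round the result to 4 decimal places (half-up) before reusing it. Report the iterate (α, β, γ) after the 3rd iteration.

(1.7894, -1.6134, 0.0782)

Iteration 1:
  α = (11 - (2)·0.0000 - (-3)·0.0000) / (8) = 1.3750
  β = (-6 - (1)·1.3750 - (3)·0.0000) / (5) = -1.4750
  γ = (0 - (-4)·1.3750 - (-4)·-1.4750) / (9) = -0.0444
Iteration 2:
  α = (11 - (2)·-1.4750 - (-3)·-0.0444) / (8) = 1.7271
  β = (-6 - (1)·1.7271 - (3)·-0.0444) / (5) = -1.5188
  γ = (0 - (-4)·1.7271 - (-4)·-1.5188) / (9) = 0.0926
Iteration 3:
  α = (11 - (2)·-1.5188 - (-3)·0.0926) / (8) = 1.7894
  β = (-6 - (1)·1.7894 - (3)·0.0926) / (5) = -1.6134
  γ = (0 - (-4)·1.7894 - (-4)·-1.6134) / (9) = 0.0782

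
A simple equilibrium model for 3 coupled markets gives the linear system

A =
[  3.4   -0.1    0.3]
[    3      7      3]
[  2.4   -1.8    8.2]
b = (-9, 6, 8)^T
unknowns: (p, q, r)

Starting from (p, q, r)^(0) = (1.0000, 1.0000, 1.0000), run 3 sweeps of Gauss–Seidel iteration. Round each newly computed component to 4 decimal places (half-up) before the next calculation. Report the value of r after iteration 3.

Iteration 1:
  p = (-9 - (-0.1)·1.0000 - (0.3)·1.0000) / (3.4) = -2.7059
  q = (6 - (3)·-2.7059 - (3)·1.0000) / (7) = 1.5882
  r = (8 - (2.4)·-2.7059 - (-1.8)·1.5882) / (8.2) = 2.1162
Iteration 2:
  p = (-9 - (-0.1)·1.5882 - (0.3)·2.1162) / (3.4) = -2.7871
  q = (6 - (3)·-2.7871 - (3)·2.1162) / (7) = 1.1447
  r = (8 - (2.4)·-2.7871 - (-1.8)·1.1447) / (8.2) = 2.0426
Iteration 3:
  p = (-9 - (-0.1)·1.1447 - (0.3)·2.0426) / (3.4) = -2.7936
  q = (6 - (3)·-2.7936 - (3)·2.0426) / (7) = 1.1790
  r = (8 - (2.4)·-2.7936 - (-1.8)·1.1790) / (8.2) = 2.0521

2.0521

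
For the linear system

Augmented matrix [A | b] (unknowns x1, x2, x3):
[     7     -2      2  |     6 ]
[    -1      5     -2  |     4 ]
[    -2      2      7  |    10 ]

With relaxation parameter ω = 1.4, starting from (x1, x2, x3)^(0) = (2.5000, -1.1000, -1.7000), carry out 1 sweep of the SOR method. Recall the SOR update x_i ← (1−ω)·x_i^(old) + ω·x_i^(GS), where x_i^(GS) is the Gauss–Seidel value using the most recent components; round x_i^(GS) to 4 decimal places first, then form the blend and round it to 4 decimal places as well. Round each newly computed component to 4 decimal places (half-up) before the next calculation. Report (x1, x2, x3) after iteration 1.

Iteration 1:
  x1: GS value = (6 - (-2)·-1.1000 - (2)·-1.7000) / (7) = 1.0286;  x1 ← (1−ω)·2.5000 + ω·1.0286 = 0.4400
  x2: GS value = (4 - (-1)·0.4400 - (-2)·-1.7000) / (5) = 0.2080;  x2 ← (1−ω)·-1.1000 + ω·0.2080 = 0.7312
  x3: GS value = (10 - (-2)·0.4400 - (2)·0.7312) / (7) = 1.3454;  x3 ← (1−ω)·-1.7000 + ω·1.3454 = 2.5636

(0.4400, 0.7312, 2.5636)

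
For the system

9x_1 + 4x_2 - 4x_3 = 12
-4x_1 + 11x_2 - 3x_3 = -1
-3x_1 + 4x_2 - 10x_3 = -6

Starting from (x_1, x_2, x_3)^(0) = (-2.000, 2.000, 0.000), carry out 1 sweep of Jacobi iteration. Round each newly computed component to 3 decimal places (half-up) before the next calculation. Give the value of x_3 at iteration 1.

Iteration 1:
  x_1 = (12 - (4)·2.000 - (-4)·0.000) / (9) = 0.444
  x_2 = (-1 - (-4)·-2.000 - (-3)·0.000) / (11) = -0.818
  x_3 = (-6 - (-3)·-2.000 - (4)·2.000) / (-10) = 2.000

2.000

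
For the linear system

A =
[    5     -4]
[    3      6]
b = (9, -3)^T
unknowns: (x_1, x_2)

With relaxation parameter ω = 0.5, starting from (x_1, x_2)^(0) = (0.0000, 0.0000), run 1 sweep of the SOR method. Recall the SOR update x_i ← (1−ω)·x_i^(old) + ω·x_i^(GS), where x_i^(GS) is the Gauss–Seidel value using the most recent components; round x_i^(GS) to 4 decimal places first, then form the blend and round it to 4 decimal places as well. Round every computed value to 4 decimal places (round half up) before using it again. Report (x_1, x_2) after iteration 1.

Iteration 1:
  x_1: GS value = (9 - (-4)·0.0000) / (5) = 1.8000;  x_1 ← (1−ω)·0.0000 + ω·1.8000 = 0.9000
  x_2: GS value = (-3 - (3)·0.9000) / (6) = -0.9500;  x_2 ← (1−ω)·0.0000 + ω·-0.9500 = -0.4750

(0.9000, -0.4750)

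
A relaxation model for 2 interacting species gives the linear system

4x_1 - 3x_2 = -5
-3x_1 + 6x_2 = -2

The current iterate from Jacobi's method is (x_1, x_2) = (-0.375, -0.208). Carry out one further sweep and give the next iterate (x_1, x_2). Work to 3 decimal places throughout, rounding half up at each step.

One sweep:
  x_1 = (-5 - (-3)·-0.208) / (4) = -1.406
  x_2 = (-2 - (-3)·-0.375) / (6) = -0.521

(-1.406, -0.521)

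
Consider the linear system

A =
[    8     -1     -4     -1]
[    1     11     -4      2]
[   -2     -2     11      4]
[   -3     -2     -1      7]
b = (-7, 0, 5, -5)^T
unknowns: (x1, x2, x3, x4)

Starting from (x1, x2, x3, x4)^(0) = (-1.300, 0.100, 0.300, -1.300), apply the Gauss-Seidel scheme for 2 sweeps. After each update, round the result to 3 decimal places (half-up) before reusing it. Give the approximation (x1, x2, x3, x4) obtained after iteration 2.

Iteration 1:
  x1 = (-7 - (-1)·0.100 - (-4)·0.300 - (-1)·-1.300) / (8) = -0.875
  x2 = (0 - (1)·-0.875 - (-4)·0.300 - (2)·-1.300) / (11) = 0.425
  x3 = (5 - (-2)·-0.875 - (-2)·0.425 - (4)·-1.300) / (11) = 0.845
  x4 = (-5 - (-3)·-0.875 - (-2)·0.425 - (-1)·0.845) / (7) = -0.847
Iteration 2:
  x1 = (-7 - (-1)·0.425 - (-4)·0.845 - (-1)·-0.847) / (8) = -0.505
  x2 = (0 - (1)·-0.505 - (-4)·0.845 - (2)·-0.847) / (11) = 0.507
  x3 = (5 - (-2)·-0.505 - (-2)·0.507 - (4)·-0.847) / (11) = 0.763
  x4 = (-5 - (-3)·-0.505 - (-2)·0.507 - (-1)·0.763) / (7) = -0.677

(-0.505, 0.507, 0.763, -0.677)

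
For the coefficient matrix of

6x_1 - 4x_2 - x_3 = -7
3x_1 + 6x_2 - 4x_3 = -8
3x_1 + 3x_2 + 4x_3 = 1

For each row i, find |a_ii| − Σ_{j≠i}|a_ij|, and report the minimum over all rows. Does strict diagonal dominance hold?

row 1: |6| − (4+1) = 1
row 2: |6| − (3+4) = -1
row 3: |4| − (3+3) = -2
minimum over rows = -2 → not strictly diagonally dominant

-2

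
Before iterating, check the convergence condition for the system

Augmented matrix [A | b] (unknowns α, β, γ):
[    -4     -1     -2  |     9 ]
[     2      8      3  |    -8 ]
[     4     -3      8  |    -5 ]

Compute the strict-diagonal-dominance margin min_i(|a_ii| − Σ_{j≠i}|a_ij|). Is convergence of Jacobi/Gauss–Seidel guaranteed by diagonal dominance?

row 1: |-4| − (1+2) = 1
row 2: |8| − (2+3) = 3
row 3: |8| − (4+3) = 1
minimum over rows = 1 → strictly diagonally dominant (convergence guaranteed)

1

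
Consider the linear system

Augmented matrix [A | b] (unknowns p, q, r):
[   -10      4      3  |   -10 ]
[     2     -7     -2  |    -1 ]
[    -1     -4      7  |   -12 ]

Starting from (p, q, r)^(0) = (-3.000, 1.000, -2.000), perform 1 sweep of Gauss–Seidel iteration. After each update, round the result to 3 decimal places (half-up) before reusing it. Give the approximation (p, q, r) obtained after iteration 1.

(0.800, 0.943, -1.061)

Iteration 1:
  p = (-10 - (4)·1.000 - (3)·-2.000) / (-10) = 0.800
  q = (-1 - (2)·0.800 - (-2)·-2.000) / (-7) = 0.943
  r = (-12 - (-1)·0.800 - (-4)·0.943) / (7) = -1.061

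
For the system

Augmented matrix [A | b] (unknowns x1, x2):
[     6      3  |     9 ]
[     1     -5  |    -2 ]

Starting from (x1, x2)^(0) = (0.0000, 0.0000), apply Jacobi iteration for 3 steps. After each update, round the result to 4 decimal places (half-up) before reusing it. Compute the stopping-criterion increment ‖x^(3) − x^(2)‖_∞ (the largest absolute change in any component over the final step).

Iteration 1:
  x1 = (9 - (3)·0.0000) / (6) = 1.5000
  x2 = (-2 - (1)·0.0000) / (-5) = 0.4000
Iteration 2:
  x1 = (9 - (3)·0.4000) / (6) = 1.3000
  x2 = (-2 - (1)·1.5000) / (-5) = 0.7000
Iteration 3:
  x1 = (9 - (3)·0.7000) / (6) = 1.1500
  x2 = (-2 - (1)·1.3000) / (-5) = 0.6600
Change: (-0.1500, -0.0400) → max |·| = 0.1500

0.1500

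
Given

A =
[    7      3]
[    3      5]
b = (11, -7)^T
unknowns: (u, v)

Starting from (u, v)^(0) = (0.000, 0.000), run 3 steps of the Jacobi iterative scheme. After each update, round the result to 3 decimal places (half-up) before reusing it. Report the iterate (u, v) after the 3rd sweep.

(2.576, -2.703)

Iteration 1:
  u = (11 - (3)·0.000) / (7) = 1.571
  v = (-7 - (3)·0.000) / (5) = -1.400
Iteration 2:
  u = (11 - (3)·-1.400) / (7) = 2.171
  v = (-7 - (3)·1.571) / (5) = -2.343
Iteration 3:
  u = (11 - (3)·-2.343) / (7) = 2.576
  v = (-7 - (3)·2.171) / (5) = -2.703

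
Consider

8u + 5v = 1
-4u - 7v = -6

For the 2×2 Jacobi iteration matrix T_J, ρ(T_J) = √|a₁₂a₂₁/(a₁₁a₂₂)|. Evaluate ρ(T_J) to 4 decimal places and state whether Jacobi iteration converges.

a₁₂a₂₁/(a₁₁a₂₂) = (5)·(-4) / ((8)·(-7)) = 0.357143
ρ = √|0.357143| = √0.357143 = 0.5976
ρ < 1, so Jacobi converges

0.5976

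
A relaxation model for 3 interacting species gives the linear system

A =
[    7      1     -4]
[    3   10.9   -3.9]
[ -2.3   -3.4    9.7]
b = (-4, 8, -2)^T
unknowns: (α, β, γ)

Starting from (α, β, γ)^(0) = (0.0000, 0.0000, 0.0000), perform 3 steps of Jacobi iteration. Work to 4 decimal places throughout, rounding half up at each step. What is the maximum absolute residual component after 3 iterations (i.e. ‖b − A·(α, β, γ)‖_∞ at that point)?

Iteration 1:
  α = (-4 - (1)·0.0000 - (-4)·0.0000) / (7) = -0.5714
  β = (8 - (3)·0.0000 - (-3.9)·0.0000) / (10.9) = 0.7339
  γ = (-2 - (-2.3)·0.0000 - (-3.4)·0.0000) / (9.7) = -0.2062
Iteration 2:
  α = (-4 - (1)·0.7339 - (-4)·-0.2062) / (7) = -0.7941
  β = (8 - (3)·-0.5714 - (-3.9)·-0.2062) / (10.9) = 0.8174
  γ = (-2 - (-2.3)·-0.5714 - (-3.4)·0.7339) / (9.7) = -0.0844
Iteration 3:
  α = (-4 - (1)·0.8174 - (-4)·-0.0844) / (7) = -0.7364
  β = (8 - (3)·-0.7941 - (-3.9)·-0.0844) / (10.9) = 0.9223
  γ = (-2 - (-2.3)·-0.7941 - (-3.4)·0.8174) / (9.7) = -0.1080
Residual b − A·x = (-0.1995, -0.2651, 0.4897); ∞-norm = 0.4897

0.4897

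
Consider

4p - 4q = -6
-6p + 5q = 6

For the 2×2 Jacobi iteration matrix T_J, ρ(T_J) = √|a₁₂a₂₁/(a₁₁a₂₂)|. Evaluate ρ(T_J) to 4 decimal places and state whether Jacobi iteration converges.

a₁₂a₂₁/(a₁₁a₂₂) = (-4)·(-6) / ((4)·(5)) = 1.200000
ρ = √|1.200000| = √1.200000 = 1.0954
ρ > 1, so Jacobi diverges

1.0954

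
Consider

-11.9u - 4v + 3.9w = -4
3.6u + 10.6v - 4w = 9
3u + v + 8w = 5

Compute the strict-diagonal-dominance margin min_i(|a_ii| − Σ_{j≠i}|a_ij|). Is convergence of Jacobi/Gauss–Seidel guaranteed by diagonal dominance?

3

row 1: |-11.9| − (4+3.9) = 4
row 2: |10.6| − (3.6+4) = 3
row 3: |8| − (3+1) = 4
minimum over rows = 3 → strictly diagonally dominant (convergence guaranteed)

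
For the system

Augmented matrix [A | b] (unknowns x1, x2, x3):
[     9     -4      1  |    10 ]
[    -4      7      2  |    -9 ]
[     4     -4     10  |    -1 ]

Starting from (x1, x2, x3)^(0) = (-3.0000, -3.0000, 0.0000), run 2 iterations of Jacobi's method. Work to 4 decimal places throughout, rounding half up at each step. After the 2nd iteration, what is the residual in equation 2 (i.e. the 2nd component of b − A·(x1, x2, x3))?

2.2665

Iteration 1:
  x1 = (10 - (-4)·-3.0000 - (1)·0.0000) / (9) = -0.2222
  x2 = (-9 - (-4)·-3.0000 - (2)·0.0000) / (7) = -3.0000
  x3 = (-1 - (4)·-3.0000 - (-4)·-3.0000) / (10) = -0.1000
Iteration 2:
  x1 = (10 - (-4)·-3.0000 - (1)·-0.1000) / (9) = -0.2111
  x2 = (-9 - (-4)·-0.2222 - (2)·-0.1000) / (7) = -1.3841
  x3 = (-1 - (4)·-0.2222 - (-4)·-3.0000) / (10) = -1.2111
Residual b − A·x = (7.5746, 2.2665, 6.4190)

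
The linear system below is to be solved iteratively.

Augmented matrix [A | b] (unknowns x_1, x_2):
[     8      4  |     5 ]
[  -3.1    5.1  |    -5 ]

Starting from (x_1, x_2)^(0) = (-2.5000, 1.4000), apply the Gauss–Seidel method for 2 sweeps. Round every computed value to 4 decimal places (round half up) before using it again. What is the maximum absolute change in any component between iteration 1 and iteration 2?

1.2130

Iteration 1:
  x_1 = (5 - (4)·1.4000) / (8) = -0.0750
  x_2 = (-5 - (-3.1)·-0.0750) / (5.1) = -1.0260
Iteration 2:
  x_1 = (5 - (4)·-1.0260) / (8) = 1.1380
  x_2 = (-5 - (-3.1)·1.1380) / (5.1) = -0.2887
Change: (1.2130, 0.7373) → max |·| = 1.2130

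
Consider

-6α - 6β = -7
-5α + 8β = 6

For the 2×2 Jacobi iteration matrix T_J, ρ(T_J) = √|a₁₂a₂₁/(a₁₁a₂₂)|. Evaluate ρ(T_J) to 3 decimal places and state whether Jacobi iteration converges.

a₁₂a₂₁/(a₁₁a₂₂) = (-6)·(-5) / ((-6)·(8)) = -0.625000
ρ = √|-0.625000| = √0.625000 = 0.791
ρ < 1, so Jacobi converges

0.791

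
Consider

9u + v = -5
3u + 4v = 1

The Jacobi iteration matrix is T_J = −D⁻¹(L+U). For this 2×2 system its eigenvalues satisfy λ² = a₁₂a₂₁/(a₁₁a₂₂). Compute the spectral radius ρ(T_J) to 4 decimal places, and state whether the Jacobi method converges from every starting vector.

0.2887

a₁₂a₂₁/(a₁₁a₂₂) = (1)·(3) / ((9)·(4)) = 0.083333
ρ = √|0.083333| = √0.083333 = 0.2887
ρ < 1, so Jacobi converges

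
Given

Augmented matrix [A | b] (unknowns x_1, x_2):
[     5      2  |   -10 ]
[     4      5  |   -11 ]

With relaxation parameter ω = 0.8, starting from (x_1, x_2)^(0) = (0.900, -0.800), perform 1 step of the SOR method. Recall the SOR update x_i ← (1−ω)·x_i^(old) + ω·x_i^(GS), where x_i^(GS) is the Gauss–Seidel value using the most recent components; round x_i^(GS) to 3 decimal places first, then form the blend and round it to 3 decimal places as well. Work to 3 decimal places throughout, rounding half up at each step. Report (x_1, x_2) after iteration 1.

(-1.164, -1.175)

Iteration 1:
  x_1: GS value = (-10 - (2)·-0.800) / (5) = -1.680;  x_1 ← (1−ω)·0.900 + ω·-1.680 = -1.164
  x_2: GS value = (-11 - (4)·-1.164) / (5) = -1.269;  x_2 ← (1−ω)·-0.800 + ω·-1.269 = -1.175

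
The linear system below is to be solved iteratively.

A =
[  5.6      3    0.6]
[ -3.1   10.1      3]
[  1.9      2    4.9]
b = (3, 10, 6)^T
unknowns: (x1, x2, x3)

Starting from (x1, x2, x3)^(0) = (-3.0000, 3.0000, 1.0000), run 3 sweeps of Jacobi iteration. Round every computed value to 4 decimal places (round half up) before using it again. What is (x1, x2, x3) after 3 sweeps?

Iteration 1:
  x1 = (3 - (3)·3.0000 - (0.6)·1.0000) / (5.6) = -1.1786
  x2 = (10 - (-3.1)·-3.0000 - (3)·1.0000) / (10.1) = -0.2277
  x3 = (6 - (1.9)·-3.0000 - (2)·3.0000) / (4.9) = 1.1633
Iteration 2:
  x1 = (3 - (3)·-0.2277 - (0.6)·1.1633) / (5.6) = 0.5331
  x2 = (10 - (-3.1)·-1.1786 - (3)·1.1633) / (10.1) = 0.2828
  x3 = (6 - (1.9)·-1.1786 - (2)·-0.2277) / (4.9) = 1.7744
Iteration 3:
  x1 = (3 - (3)·0.2828 - (0.6)·1.7744) / (5.6) = 0.1941
  x2 = (10 - (-3.1)·0.5331 - (3)·1.7744) / (10.1) = 0.6267
  x3 = (6 - (1.9)·0.5331 - (2)·0.2828) / (4.9) = 0.9023

(0.1941, 0.6267, 0.9023)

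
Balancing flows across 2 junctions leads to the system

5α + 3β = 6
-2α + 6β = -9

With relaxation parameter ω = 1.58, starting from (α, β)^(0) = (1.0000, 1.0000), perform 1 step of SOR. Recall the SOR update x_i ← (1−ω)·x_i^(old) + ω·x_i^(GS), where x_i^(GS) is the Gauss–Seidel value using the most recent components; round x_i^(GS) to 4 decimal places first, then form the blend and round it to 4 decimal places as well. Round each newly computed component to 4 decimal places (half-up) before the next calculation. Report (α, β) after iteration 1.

(0.3680, -2.7561)

Iteration 1:
  α: GS value = (6 - (3)·1.0000) / (5) = 0.6000;  α ← (1−ω)·1.0000 + ω·0.6000 = 0.3680
  β: GS value = (-9 - (-2)·0.3680) / (6) = -1.3773;  β ← (1−ω)·1.0000 + ω·-1.3773 = -2.7561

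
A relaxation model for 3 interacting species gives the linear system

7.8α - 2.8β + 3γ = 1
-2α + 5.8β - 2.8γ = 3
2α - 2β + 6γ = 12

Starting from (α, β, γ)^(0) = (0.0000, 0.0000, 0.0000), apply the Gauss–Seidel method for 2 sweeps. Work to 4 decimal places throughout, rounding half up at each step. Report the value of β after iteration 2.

Iteration 1:
  α = (1 - (-2.8)·0.0000 - (3)·0.0000) / (7.8) = 0.1282
  β = (3 - (-2)·0.1282 - (-2.8)·0.0000) / (5.8) = 0.5614
  γ = (12 - (2)·0.1282 - (-2)·0.5614) / (6) = 2.1444
Iteration 2:
  α = (1 - (-2.8)·0.5614 - (3)·2.1444) / (7.8) = -0.4950
  β = (3 - (-2)·-0.4950 - (-2.8)·2.1444) / (5.8) = 1.3818
  γ = (12 - (2)·-0.4950 - (-2)·1.3818) / (6) = 2.6256

1.3818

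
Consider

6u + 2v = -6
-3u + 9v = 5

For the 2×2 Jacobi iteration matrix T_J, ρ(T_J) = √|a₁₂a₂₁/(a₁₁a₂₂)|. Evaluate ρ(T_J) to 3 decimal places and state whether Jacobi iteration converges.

0.333

a₁₂a₂₁/(a₁₁a₂₂) = (2)·(-3) / ((6)·(9)) = -0.111111
ρ = √|-0.111111| = √0.111111 = 0.333
ρ < 1, so Jacobi converges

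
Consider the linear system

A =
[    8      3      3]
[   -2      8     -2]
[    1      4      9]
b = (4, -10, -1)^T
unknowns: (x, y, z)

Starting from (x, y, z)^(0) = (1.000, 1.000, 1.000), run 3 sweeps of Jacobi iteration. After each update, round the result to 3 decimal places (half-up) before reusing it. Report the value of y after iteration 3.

Iteration 1:
  x = (4 - (3)·1.000 - (3)·1.000) / (8) = -0.250
  y = (-10 - (-2)·1.000 - (-2)·1.000) / (8) = -0.750
  z = (-1 - (1)·1.000 - (4)·1.000) / (9) = -0.667
Iteration 2:
  x = (4 - (3)·-0.750 - (3)·-0.667) / (8) = 1.031
  y = (-10 - (-2)·-0.250 - (-2)·-0.667) / (8) = -1.479
  z = (-1 - (1)·-0.250 - (4)·-0.750) / (9) = 0.250
Iteration 3:
  x = (4 - (3)·-1.479 - (3)·0.250) / (8) = 0.961
  y = (-10 - (-2)·1.031 - (-2)·0.250) / (8) = -0.930
  z = (-1 - (1)·1.031 - (4)·-1.479) / (9) = 0.432

-0.930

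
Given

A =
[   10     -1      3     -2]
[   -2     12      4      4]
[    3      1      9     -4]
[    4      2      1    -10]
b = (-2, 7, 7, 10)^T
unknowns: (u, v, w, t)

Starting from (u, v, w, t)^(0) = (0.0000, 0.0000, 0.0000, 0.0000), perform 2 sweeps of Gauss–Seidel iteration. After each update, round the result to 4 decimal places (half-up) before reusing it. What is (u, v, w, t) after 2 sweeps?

(-0.5583, 0.5264, 0.5091, -1.0671)

Iteration 1:
  u = (-2 - (-1)·0.0000 - (3)·0.0000 - (-2)·0.0000) / (10) = -0.2000
  v = (7 - (-2)·-0.2000 - (4)·0.0000 - (4)·0.0000) / (12) = 0.5500
  w = (7 - (3)·-0.2000 - (1)·0.5500 - (-4)·0.0000) / (9) = 0.7833
  t = (10 - (4)·-0.2000 - (2)·0.5500 - (1)·0.7833) / (-10) = -0.8917
Iteration 2:
  u = (-2 - (-1)·0.5500 - (3)·0.7833 - (-2)·-0.8917) / (10) = -0.5583
  v = (7 - (-2)·-0.5583 - (4)·0.7833 - (4)·-0.8917) / (12) = 0.5264
  w = (7 - (3)·-0.5583 - (1)·0.5264 - (-4)·-0.8917) / (9) = 0.5091
  t = (10 - (4)·-0.5583 - (2)·0.5264 - (1)·0.5091) / (-10) = -1.0671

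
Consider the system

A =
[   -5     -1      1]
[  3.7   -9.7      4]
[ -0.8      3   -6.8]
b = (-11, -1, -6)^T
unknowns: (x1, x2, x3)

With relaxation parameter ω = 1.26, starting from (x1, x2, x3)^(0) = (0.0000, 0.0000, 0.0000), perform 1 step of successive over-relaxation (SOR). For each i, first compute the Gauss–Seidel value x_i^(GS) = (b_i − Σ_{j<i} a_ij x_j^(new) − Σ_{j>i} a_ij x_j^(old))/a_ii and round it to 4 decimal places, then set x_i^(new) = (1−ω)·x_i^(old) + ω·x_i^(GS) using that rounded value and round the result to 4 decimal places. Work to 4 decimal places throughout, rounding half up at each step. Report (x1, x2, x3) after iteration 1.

Iteration 1:
  x1: GS value = (-11 - (-1)·0.0000 - (1)·0.0000) / (-5) = 2.2000;  x1 ← (1−ω)·0.0000 + ω·2.2000 = 2.7720
  x2: GS value = (-1 - (3.7)·2.7720 - (4)·0.0000) / (-9.7) = 1.1605;  x2 ← (1−ω)·0.0000 + ω·1.1605 = 1.4622
  x3: GS value = (-6 - (-0.8)·2.7720 - (3)·1.4622) / (-6.8) = 1.2013;  x3 ← (1−ω)·0.0000 + ω·1.2013 = 1.5136

(2.7720, 1.4622, 1.5136)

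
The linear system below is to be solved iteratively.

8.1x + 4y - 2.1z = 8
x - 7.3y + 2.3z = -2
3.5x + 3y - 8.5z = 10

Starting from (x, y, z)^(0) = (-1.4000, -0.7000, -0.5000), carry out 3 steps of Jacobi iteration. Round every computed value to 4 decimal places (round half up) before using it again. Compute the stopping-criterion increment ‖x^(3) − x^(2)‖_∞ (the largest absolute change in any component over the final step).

Iteration 1:
  x = (8 - (4)·-0.7000 - (-2.1)·-0.5000) / (8.1) = 1.2037
  y = (-2 - (1)·-1.4000 - (2.3)·-0.5000) / (-7.3) = -0.0753
  z = (10 - (3.5)·-1.4000 - (3)·-0.7000) / (-8.5) = -2.0000
Iteration 2:
  x = (8 - (4)·-0.0753 - (-2.1)·-2.0000) / (8.1) = 0.5063
  y = (-2 - (1)·1.2037 - (2.3)·-2.0000) / (-7.3) = -0.1913
  z = (10 - (3.5)·1.2037 - (3)·-0.0753) / (-8.5) = -0.7074
Iteration 3:
  x = (8 - (4)·-0.1913 - (-2.1)·-0.7074) / (8.1) = 0.8987
  y = (-2 - (1)·0.5063 - (2.3)·-0.7074) / (-7.3) = 0.1204
  z = (10 - (3.5)·0.5063 - (3)·-0.1913) / (-8.5) = -1.0355
Change: (0.3924, 0.3117, -0.3281) → max |·| = 0.3924

0.3924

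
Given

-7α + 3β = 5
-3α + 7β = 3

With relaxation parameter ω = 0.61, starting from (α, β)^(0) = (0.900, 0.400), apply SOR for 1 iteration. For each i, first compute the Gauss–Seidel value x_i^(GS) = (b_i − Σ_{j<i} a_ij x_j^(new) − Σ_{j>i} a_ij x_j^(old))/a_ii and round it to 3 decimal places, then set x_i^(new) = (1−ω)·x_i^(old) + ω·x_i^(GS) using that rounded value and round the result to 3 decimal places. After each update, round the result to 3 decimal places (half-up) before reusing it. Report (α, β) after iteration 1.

(0.020, 0.423)

Iteration 1:
  α: GS value = (5 - (3)·0.400) / (-7) = -0.543;  α ← (1−ω)·0.900 + ω·-0.543 = 0.020
  β: GS value = (3 - (-3)·0.020) / (7) = 0.437;  β ← (1−ω)·0.400 + ω·0.437 = 0.423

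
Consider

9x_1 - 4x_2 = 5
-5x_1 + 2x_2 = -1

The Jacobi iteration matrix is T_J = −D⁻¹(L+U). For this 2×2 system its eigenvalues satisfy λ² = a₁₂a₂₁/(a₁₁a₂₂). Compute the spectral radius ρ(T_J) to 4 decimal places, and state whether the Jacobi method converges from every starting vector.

1.0541

a₁₂a₂₁/(a₁₁a₂₂) = (-4)·(-5) / ((9)·(2)) = 1.111111
ρ = √|1.111111| = √1.111111 = 1.0541
ρ > 1, so Jacobi diverges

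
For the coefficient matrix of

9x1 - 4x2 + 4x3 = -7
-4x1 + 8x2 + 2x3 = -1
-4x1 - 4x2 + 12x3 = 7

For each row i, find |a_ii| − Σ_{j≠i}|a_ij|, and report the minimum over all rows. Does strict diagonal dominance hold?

row 1: |9| − (4+4) = 1
row 2: |8| − (4+2) = 2
row 3: |12| − (4+4) = 4
minimum over rows = 1 → strictly diagonally dominant (convergence guaranteed)

1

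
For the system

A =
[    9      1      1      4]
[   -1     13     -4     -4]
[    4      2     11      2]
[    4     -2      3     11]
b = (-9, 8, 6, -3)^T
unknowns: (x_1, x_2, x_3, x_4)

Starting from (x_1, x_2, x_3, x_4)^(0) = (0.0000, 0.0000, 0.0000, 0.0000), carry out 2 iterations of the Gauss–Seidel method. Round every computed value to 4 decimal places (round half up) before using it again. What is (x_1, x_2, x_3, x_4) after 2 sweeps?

Iteration 1:
  x_1 = (-9 - (1)·0.0000 - (1)·0.0000 - (4)·0.0000) / (9) = -1.0000
  x_2 = (8 - (-1)·-1.0000 - (-4)·0.0000 - (-4)·0.0000) / (13) = 0.5385
  x_3 = (6 - (4)·-1.0000 - (2)·0.5385 - (2)·0.0000) / (11) = 0.8112
  x_4 = (-3 - (4)·-1.0000 - (-2)·0.5385 - (3)·0.8112) / (11) = -0.0324
Iteration 2:
  x_1 = (-9 - (1)·0.5385 - (1)·0.8112 - (4)·-0.0324) / (9) = -1.1356
  x_2 = (8 - (-1)·-1.1356 - (-4)·0.8112 - (-4)·-0.0324) / (13) = 0.7677
  x_3 = (6 - (4)·-1.1356 - (2)·0.7677 - (2)·-0.0324) / (11) = 0.8247
  x_4 = (-3 - (4)·-1.1356 - (-2)·0.7677 - (3)·0.8247) / (11) = 0.0549

(-1.1356, 0.7677, 0.8247, 0.0549)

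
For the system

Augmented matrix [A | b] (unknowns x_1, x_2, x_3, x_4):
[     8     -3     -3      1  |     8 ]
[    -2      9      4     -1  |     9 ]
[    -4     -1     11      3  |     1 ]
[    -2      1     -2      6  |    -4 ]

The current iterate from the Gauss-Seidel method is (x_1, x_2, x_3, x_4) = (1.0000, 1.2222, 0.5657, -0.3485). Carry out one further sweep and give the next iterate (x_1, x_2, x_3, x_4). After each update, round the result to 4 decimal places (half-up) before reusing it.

(1.7140, 1.0907, 0.9084, 0.0257)

One sweep:
  x_1 = (8 - (-3)·1.2222 - (-3)·0.5657 - (1)·-0.3485) / (8) = 1.7140
  x_2 = (9 - (-2)·1.7140 - (4)·0.5657 - (-1)·-0.3485) / (9) = 1.0907
  x_3 = (1 - (-4)·1.7140 - (-1)·1.0907 - (3)·-0.3485) / (11) = 0.9084
  x_4 = (-4 - (-2)·1.7140 - (1)·1.0907 - (-2)·0.9084) / (6) = 0.0257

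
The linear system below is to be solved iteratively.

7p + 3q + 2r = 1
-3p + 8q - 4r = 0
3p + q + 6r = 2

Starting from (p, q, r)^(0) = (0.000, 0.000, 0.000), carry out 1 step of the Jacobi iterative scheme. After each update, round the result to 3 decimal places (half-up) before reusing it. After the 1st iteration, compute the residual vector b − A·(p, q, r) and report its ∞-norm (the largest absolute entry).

1.761

Iteration 1:
  p = (1 - (3)·0.000 - (2)·0.000) / (7) = 0.143
  q = (0 - (-3)·0.000 - (-4)·0.000) / (8) = 0.000
  r = (2 - (3)·0.000 - (1)·0.000) / (6) = 0.333
Residual b − A·x = (-0.667, 1.761, -0.427); ∞-norm = 1.761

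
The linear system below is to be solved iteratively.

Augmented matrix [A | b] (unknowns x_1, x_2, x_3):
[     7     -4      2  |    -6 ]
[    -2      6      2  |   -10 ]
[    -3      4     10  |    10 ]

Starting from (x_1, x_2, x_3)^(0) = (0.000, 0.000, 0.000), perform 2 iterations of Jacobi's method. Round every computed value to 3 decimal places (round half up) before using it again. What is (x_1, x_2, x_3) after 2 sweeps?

Iteration 1:
  x_1 = (-6 - (-4)·0.000 - (2)·0.000) / (7) = -0.857
  x_2 = (-10 - (-2)·0.000 - (2)·0.000) / (6) = -1.667
  x_3 = (10 - (-3)·0.000 - (4)·0.000) / (10) = 1.000
Iteration 2:
  x_1 = (-6 - (-4)·-1.667 - (2)·1.000) / (7) = -2.095
  x_2 = (-10 - (-2)·-0.857 - (2)·1.000) / (6) = -2.286
  x_3 = (10 - (-3)·-0.857 - (4)·-1.667) / (10) = 1.410

(-2.095, -2.286, 1.410)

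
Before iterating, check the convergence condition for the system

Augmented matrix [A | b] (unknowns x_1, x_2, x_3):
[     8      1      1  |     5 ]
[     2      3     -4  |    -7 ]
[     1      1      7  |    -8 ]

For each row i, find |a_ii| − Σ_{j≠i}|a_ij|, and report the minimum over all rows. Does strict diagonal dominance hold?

row 1: |8| − (1+1) = 6
row 2: |3| − (2+4) = -3
row 3: |7| − (1+1) = 5
minimum over rows = -3 → not strictly diagonally dominant

-3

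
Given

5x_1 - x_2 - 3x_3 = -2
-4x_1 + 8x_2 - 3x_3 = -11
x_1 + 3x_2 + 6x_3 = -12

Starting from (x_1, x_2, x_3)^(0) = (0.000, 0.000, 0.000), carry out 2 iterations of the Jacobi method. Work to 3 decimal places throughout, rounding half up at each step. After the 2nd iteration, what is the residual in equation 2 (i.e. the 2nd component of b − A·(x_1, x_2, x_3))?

-3.638

Iteration 1:
  x_1 = (-2 - (-1)·0.000 - (-3)·0.000) / (5) = -0.400
  x_2 = (-11 - (-4)·0.000 - (-3)·0.000) / (8) = -1.375
  x_3 = (-12 - (1)·0.000 - (3)·0.000) / (6) = -2.000
Iteration 2:
  x_1 = (-2 - (-1)·-1.375 - (-3)·-2.000) / (5) = -1.875
  x_2 = (-11 - (-4)·-0.400 - (-3)·-2.000) / (8) = -2.325
  x_3 = (-12 - (1)·-0.400 - (3)·-1.375) / (6) = -1.246
Residual b − A·x = (1.312, -3.638, 4.326)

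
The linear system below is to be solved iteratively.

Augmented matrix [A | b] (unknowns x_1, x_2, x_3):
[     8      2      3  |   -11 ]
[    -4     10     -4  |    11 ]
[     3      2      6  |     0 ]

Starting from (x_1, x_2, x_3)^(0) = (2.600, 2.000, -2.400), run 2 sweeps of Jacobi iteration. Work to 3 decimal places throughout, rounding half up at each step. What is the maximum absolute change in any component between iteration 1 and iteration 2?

Iteration 1:
  x_1 = (-11 - (2)·2.000 - (3)·-2.400) / (8) = -0.975
  x_2 = (11 - (-4)·2.600 - (-4)·-2.400) / (10) = 1.180
  x_3 = (0 - (3)·2.600 - (2)·2.000) / (6) = -1.967
Iteration 2:
  x_1 = (-11 - (2)·1.180 - (3)·-1.967) / (8) = -0.932
  x_2 = (11 - (-4)·-0.975 - (-4)·-1.967) / (10) = -0.077
  x_3 = (0 - (3)·-0.975 - (2)·1.180) / (6) = 0.094
Change: (0.043, -1.257, 2.061) → max |·| = 2.061

2.061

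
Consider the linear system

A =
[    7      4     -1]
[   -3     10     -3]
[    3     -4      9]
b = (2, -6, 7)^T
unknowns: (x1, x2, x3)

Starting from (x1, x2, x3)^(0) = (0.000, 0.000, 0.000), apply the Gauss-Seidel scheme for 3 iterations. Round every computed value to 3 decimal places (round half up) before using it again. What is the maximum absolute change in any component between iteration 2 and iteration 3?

0.140

Iteration 1:
  x1 = (2 - (4)·0.000 - (-1)·0.000) / (7) = 0.286
  x2 = (-6 - (-3)·0.286 - (-3)·0.000) / (10) = -0.514
  x3 = (7 - (3)·0.286 - (-4)·-0.514) / (9) = 0.454
Iteration 2:
  x1 = (2 - (4)·-0.514 - (-1)·0.454) / (7) = 0.644
  x2 = (-6 - (-3)·0.644 - (-3)·0.454) / (10) = -0.271
  x3 = (7 - (3)·0.644 - (-4)·-0.271) / (9) = 0.443
Iteration 3:
  x1 = (2 - (4)·-0.271 - (-1)·0.443) / (7) = 0.504
  x2 = (-6 - (-3)·0.504 - (-3)·0.443) / (10) = -0.316
  x3 = (7 - (3)·0.504 - (-4)·-0.316) / (9) = 0.469
Change: (-0.140, -0.045, 0.026) → max |·| = 0.140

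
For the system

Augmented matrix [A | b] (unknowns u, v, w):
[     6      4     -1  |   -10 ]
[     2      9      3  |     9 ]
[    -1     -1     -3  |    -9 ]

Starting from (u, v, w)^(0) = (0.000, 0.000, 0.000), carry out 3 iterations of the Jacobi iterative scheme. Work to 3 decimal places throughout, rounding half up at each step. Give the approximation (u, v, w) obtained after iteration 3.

(-1.376, 0.333, 3.488)

Iteration 1:
  u = (-10 - (4)·0.000 - (-1)·0.000) / (6) = -1.667
  v = (9 - (2)·0.000 - (3)·0.000) / (9) = 1.000
  w = (-9 - (-1)·0.000 - (-1)·0.000) / (-3) = 3.000
Iteration 2:
  u = (-10 - (4)·1.000 - (-1)·3.000) / (6) = -1.833
  v = (9 - (2)·-1.667 - (3)·3.000) / (9) = 0.370
  w = (-9 - (-1)·-1.667 - (-1)·1.000) / (-3) = 3.222
Iteration 3:
  u = (-10 - (4)·0.370 - (-1)·3.222) / (6) = -1.376
  v = (9 - (2)·-1.833 - (3)·3.222) / (9) = 0.333
  w = (-9 - (-1)·-1.833 - (-1)·0.370) / (-3) = 3.488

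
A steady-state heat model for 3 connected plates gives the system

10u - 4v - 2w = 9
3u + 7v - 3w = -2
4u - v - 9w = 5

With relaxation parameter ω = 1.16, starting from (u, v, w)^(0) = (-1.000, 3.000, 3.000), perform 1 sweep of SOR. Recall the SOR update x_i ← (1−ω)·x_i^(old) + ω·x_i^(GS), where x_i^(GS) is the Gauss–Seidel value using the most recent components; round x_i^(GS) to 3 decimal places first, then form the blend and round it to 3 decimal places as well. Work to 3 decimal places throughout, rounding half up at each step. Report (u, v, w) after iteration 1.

Iteration 1:
  u: GS value = (9 - (-4)·3.000 - (-2)·3.000) / (10) = 2.700;  u ← (1−ω)·-1.000 + ω·2.700 = 3.292
  v: GS value = (-2 - (3)·3.292 - (-3)·3.000) / (7) = -0.411;  v ← (1−ω)·3.000 + ω·-0.411 = -0.957
  w: GS value = (5 - (4)·3.292 - (-1)·-0.957) / (-9) = 1.014;  w ← (1−ω)·3.000 + ω·1.014 = 0.696

(3.292, -0.957, 0.696)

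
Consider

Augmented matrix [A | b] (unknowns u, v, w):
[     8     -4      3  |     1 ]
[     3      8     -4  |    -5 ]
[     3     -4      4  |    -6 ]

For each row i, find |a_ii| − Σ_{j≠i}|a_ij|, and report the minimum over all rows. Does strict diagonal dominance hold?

row 1: |8| − (4+3) = 1
row 2: |8| − (3+4) = 1
row 3: |4| − (3+4) = -3
minimum over rows = -3 → not strictly diagonally dominant

-3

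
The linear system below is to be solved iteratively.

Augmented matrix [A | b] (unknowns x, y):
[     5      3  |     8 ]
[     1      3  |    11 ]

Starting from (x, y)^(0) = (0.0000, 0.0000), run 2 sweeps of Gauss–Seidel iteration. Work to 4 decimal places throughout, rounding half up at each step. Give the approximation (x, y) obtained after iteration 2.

(-0.2800, 3.7600)

Iteration 1:
  x = (8 - (3)·0.0000) / (5) = 1.6000
  y = (11 - (1)·1.6000) / (3) = 3.1333
Iteration 2:
  x = (8 - (3)·3.1333) / (5) = -0.2800
  y = (11 - (1)·-0.2800) / (3) = 3.7600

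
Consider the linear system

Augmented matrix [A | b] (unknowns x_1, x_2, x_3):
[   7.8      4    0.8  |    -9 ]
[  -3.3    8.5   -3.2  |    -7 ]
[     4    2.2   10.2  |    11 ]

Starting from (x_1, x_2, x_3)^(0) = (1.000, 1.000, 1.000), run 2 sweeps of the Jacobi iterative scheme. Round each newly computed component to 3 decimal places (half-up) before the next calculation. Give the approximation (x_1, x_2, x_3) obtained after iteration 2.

Iteration 1:
  x_1 = (-9 - (4)·1.000 - (0.8)·1.000) / (7.8) = -1.769
  x_2 = (-7 - (-3.3)·1.000 - (-3.2)·1.000) / (8.5) = -0.059
  x_3 = (11 - (4)·1.000 - (2.2)·1.000) / (10.2) = 0.471
Iteration 2:
  x_1 = (-9 - (4)·-0.059 - (0.8)·0.471) / (7.8) = -1.172
  x_2 = (-7 - (-3.3)·-1.769 - (-3.2)·0.471) / (8.5) = -1.333
  x_3 = (11 - (4)·-1.769 - (2.2)·-0.059) / (10.2) = 1.785

(-1.172, -1.333, 1.785)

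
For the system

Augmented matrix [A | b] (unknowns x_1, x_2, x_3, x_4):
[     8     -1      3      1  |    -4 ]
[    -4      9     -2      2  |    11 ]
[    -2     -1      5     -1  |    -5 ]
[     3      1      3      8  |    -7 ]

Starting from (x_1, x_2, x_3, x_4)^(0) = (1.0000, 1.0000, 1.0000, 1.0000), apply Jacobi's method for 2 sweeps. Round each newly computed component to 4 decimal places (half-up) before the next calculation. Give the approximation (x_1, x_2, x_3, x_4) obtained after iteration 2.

Iteration 1:
  x_1 = (-4 - (-1)·1.0000 - (3)·1.0000 - (1)·1.0000) / (8) = -0.8750
  x_2 = (11 - (-4)·1.0000 - (-2)·1.0000 - (2)·1.0000) / (9) = 1.6667
  x_3 = (-5 - (-2)·1.0000 - (-1)·1.0000 - (-1)·1.0000) / (5) = -0.2000
  x_4 = (-7 - (3)·1.0000 - (1)·1.0000 - (3)·1.0000) / (8) = -1.7500
Iteration 2:
  x_1 = (-4 - (-1)·1.6667 - (3)·-0.2000 - (1)·-1.7500) / (8) = 0.0021
  x_2 = (11 - (-4)·-0.8750 - (-2)·-0.2000 - (2)·-1.7500) / (9) = 1.1778
  x_3 = (-5 - (-2)·-0.8750 - (-1)·1.6667 - (-1)·-1.7500) / (5) = -1.3667
  x_4 = (-7 - (3)·-0.8750 - (1)·1.6667 - (3)·-0.2000) / (8) = -0.6802

(0.0021, 1.1778, -1.3667, -0.6802)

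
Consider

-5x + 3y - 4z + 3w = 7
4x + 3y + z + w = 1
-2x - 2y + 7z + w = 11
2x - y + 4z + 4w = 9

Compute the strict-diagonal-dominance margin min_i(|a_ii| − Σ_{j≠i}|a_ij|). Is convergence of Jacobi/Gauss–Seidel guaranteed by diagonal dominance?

-5

row 1: |-5| − (3+4+3) = -5
row 2: |3| − (4+1+1) = -3
row 3: |7| − (2+2+1) = 2
row 4: |4| − (2+1+4) = -3
minimum over rows = -5 → not strictly diagonally dominant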